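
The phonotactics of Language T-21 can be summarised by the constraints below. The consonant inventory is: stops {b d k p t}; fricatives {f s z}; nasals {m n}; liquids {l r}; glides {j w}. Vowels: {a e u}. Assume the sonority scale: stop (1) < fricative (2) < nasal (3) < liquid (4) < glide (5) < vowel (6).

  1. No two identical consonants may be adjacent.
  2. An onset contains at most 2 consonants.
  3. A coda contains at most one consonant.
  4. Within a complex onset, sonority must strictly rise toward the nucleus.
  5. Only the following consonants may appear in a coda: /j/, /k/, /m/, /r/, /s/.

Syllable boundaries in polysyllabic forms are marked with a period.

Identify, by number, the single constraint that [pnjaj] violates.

2

[pnjaj]: syllable 1 onset /pnj/ has 3 consonants (> 2).
This is a violation of constraint 2: "An onset contains at most 2 consonants."
The remaining constraints (1, 3, 4, 5) are satisfied.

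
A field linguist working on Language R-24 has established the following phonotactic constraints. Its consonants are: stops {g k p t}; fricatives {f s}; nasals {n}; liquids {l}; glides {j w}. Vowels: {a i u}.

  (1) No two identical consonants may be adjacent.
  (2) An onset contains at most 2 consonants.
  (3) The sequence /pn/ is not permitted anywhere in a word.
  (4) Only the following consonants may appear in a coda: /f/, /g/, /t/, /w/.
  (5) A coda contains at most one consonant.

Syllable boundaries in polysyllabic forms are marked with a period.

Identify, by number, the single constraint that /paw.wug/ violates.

/paw.wug/: adjacent identical consonants /ww/.
This is a violation of constraint 1: "No two identical consonants may be adjacent."
The remaining constraints (2, 3, 4, 5) are satisfied.

1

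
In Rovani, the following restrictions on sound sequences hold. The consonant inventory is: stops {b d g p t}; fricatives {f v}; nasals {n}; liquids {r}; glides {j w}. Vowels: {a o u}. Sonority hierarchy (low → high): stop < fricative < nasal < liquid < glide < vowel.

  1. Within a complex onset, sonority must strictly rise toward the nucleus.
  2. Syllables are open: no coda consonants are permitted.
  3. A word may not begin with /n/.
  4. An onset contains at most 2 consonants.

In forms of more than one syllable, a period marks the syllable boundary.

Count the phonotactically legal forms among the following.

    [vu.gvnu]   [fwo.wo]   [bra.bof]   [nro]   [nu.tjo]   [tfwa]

[vu.gvnu] — violates constraint 4: syllable 2 onset /gvn/ has 3 consonants (> 2) → phonotactically illegal
[fwo.wo] — σ1 onset /fw/ (2→5 rises), coda /∅/ ok; σ2 onset /w/, coda /∅/ ok → phonotactically legal
[bra.bof] — violates constraint 2: syllable 2 coda /f/ has 1 consonant (> 0) → phonotactically illegal
[nro] — violates constraint 3: word begins with /n/ → phonotactically illegal
[nu.tjo] — violates constraint 3: word begins with /n/ → phonotactically illegal
[tfwa] — violates constraint 4: syllable 1 onset /tfw/ has 3 consonants (> 2) → phonotactically illegal
Phonotactically legal: [fwo.wo] → 1.

1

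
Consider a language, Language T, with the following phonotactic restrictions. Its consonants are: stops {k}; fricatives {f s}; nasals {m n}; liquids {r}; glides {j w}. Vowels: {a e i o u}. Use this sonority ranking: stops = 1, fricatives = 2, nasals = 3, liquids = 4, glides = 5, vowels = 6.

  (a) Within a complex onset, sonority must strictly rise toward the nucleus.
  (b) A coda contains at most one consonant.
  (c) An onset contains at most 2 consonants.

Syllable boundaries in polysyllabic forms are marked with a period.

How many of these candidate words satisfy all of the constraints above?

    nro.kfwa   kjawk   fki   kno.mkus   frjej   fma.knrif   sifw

0

nro.kfwa — violates constraint (c): syllable 2 onset /kfw/ has 3 consonants (> 2) → phonotactically illegal
kjawk — violates constraint (b): syllable 1 coda /wk/ has 2 consonants (> 1) → phonotactically illegal
fki — violates constraint (a): syllable 1 onset /fk/: /f/ (fricative, 2) → /k/ (stop, 1) does not rise → phonotactically illegal
kno.mkus — violates constraint (a): syllable 2 onset /mk/: /m/ (nasal, 3) → /k/ (stop, 1) does not rise → phonotactically illegal
frjej — violates constraint (c): syllable 1 onset /frj/ has 3 consonants (> 2) → phonotactically illegal
fma.knrif — violates constraint (c): syllable 2 onset /knr/ has 3 consonants (> 2) → phonotactically illegal
sifw — violates constraint (b): syllable 1 coda /fw/ has 2 consonants (> 1) → phonotactically illegal
No form is phonotactically legal → 0.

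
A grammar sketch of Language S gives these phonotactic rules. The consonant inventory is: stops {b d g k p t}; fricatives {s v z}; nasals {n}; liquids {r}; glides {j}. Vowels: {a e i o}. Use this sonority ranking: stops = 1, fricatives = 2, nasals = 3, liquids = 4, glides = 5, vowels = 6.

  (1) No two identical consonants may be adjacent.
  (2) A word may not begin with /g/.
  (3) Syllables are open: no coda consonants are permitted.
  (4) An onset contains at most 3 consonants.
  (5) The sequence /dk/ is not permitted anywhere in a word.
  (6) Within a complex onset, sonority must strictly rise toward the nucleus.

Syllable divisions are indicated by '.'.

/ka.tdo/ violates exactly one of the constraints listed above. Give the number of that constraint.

/ka.tdo/: syllable 2 onset /td/: /t/ (stop, 1) → /d/ (stop, 1) does not rise.
This is a violation of constraint 6: "Within a complex onset, sonority must strictly rise toward the nucleus."
The remaining constraints (1, 2, 3, 4, 5) are satisfied.

6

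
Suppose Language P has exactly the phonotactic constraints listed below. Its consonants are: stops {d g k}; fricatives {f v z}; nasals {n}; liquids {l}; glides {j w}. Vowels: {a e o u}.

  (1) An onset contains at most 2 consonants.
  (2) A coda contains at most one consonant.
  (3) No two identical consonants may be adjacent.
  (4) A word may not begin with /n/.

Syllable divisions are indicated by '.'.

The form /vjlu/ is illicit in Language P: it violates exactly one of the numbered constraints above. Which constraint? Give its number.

1

/vjlu/: syllable 1 onset /vjl/ has 3 consonants (> 2).
This is a violation of constraint 1: "An onset contains at most 2 consonants."
The remaining constraints (2, 3, 4) are satisfied.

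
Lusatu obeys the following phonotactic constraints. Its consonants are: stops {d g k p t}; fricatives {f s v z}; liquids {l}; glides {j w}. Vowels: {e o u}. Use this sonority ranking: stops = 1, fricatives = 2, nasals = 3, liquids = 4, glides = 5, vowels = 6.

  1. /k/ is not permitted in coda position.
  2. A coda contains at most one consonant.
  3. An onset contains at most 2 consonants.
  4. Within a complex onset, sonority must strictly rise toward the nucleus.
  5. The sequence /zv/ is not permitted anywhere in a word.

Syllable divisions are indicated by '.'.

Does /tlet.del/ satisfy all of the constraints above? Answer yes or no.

yes

/tlet.del/ — σ1 onset /tl/ (1→4 rises), coda /t/ ok; σ2 onset /d/, coda /l/ ok → licit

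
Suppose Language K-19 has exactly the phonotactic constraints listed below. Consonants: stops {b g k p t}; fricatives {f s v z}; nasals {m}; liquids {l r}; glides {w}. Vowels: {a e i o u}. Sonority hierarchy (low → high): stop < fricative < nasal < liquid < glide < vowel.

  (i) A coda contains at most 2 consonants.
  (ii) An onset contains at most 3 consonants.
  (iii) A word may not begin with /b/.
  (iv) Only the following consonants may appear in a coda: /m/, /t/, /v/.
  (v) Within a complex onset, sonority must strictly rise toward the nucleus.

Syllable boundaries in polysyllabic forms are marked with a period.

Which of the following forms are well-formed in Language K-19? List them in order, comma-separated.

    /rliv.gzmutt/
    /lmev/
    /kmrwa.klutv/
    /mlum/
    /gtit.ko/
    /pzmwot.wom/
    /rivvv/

/mlum/

/rliv.gzmutt/ — violates constraint (v): syllable 1 onset /rl/: /r/ (liquid, 4) → /l/ (liquid, 4) does not rise → ill-formed
/lmev/ — violates constraint (v): syllable 1 onset /lm/: /l/ (liquid, 4) → /m/ (nasal, 3) does not rise → ill-formed
/kmrwa.klutv/ — violates constraint (ii): syllable 1 onset /kmrw/ has 4 consonants (> 3) → ill-formed
/mlum/ — σ1 onset /ml/ (3→4 rises), coda /m/ ok → well-formed
/gtit.ko/ — violates constraint (v): syllable 1 onset /gt/: /g/ (stop, 1) → /t/ (stop, 1) does not rise → ill-formed
/pzmwot.wom/ — violates constraint (ii): syllable 1 onset /pzmw/ has 4 consonants (> 3) → ill-formed
/rivvv/ — violates constraint (i): syllable 1 coda /vvv/ has 3 consonants (> 2) → ill-formed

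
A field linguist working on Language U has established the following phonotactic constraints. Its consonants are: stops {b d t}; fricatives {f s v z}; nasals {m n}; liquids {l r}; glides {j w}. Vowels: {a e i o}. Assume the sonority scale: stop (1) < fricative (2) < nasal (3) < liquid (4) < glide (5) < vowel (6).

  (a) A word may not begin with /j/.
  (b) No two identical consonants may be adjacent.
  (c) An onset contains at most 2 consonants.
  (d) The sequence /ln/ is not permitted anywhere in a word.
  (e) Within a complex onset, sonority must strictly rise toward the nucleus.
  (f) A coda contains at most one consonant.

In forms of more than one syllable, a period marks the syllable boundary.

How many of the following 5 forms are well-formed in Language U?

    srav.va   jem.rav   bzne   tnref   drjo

srav.va — violates constraint (b): adjacent identical consonants /vv/ → ill-formed
jem.rav — violates constraint (a): word begins with /j/ → ill-formed
bzne — violates constraint (c): syllable 1 onset /bzn/ has 3 consonants (> 2) → ill-formed
tnref — violates constraint (c): syllable 1 onset /tnr/ has 3 consonants (> 2) → ill-formed
drjo — violates constraint (c): syllable 1 onset /drj/ has 3 consonants (> 2) → ill-formed
No form is well-formed → 0.

0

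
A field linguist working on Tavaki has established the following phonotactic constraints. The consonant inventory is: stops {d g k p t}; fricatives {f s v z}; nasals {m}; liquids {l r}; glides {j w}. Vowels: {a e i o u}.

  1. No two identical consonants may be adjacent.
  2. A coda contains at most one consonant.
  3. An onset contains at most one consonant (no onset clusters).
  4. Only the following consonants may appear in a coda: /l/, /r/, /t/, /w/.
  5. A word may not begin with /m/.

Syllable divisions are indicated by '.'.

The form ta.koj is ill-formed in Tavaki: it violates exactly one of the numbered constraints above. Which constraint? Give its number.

4

ta.koj: syllable 2 coda contains /j/, which is not a licensed coda consonant.
This is a violation of constraint 4: "Only the following consonants may appear in a coda: /l/, /r/, /t/, /w/."
The remaining constraints (1, 2, 3, 5) are satisfied.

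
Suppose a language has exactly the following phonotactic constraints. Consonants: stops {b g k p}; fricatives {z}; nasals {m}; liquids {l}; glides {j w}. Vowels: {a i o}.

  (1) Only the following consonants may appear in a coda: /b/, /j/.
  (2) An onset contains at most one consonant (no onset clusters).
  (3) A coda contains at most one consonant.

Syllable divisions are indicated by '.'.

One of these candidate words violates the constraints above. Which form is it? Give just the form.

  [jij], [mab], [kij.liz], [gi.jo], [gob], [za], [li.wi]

[jij] — σ1 onset /j/, coda /j/ ok → licit
[mab] — σ1 onset /m/, coda /b/ ok → licit
[kij.liz] — violates constraint 1: syllable 2 coda contains /z/, which is not a licensed coda consonant → illicit
[gi.jo] — σ1 onset /g/, coda /∅/ ok; σ2 onset /j/, coda /∅/ ok → licit
[gob] — σ1 onset /g/, coda /b/ ok → licit
[za] — σ1 onset /z/, coda /∅/ ok → licit
[li.wi] — σ1 onset /l/, coda /∅/ ok; σ2 onset /w/, coda /∅/ ok → licit

[kij.liz]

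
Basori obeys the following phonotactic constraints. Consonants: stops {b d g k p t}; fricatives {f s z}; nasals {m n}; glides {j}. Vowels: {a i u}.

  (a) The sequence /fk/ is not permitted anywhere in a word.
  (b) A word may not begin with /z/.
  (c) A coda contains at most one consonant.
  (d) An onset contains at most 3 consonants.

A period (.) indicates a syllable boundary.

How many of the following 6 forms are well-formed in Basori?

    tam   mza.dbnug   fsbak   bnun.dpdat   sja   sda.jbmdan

tam — σ1 onset /t/, coda /m/ ok → well-formed
mza.dbnug — σ1 onset /mz/ (2C), coda /∅/ ok; σ2 onset /dbn/ (3C), coda /g/ ok → well-formed
fsbak — σ1 onset /fsb/ (3C), coda /k/ ok → well-formed
bnun.dpdat — σ1 onset /bn/ (2C), coda /n/ ok; σ2 onset /dpd/ (3C), coda /t/ ok → well-formed
sja — σ1 onset /sj/ (2C), coda /∅/ ok → well-formed
sda.jbmdan — violates constraint (d): syllable 2 onset /jbmd/ has 4 consonants (> 3) → ill-formed
Well-formed: tam, mza.dbnug, fsbak, bnun.dpdat, sja → 5.

5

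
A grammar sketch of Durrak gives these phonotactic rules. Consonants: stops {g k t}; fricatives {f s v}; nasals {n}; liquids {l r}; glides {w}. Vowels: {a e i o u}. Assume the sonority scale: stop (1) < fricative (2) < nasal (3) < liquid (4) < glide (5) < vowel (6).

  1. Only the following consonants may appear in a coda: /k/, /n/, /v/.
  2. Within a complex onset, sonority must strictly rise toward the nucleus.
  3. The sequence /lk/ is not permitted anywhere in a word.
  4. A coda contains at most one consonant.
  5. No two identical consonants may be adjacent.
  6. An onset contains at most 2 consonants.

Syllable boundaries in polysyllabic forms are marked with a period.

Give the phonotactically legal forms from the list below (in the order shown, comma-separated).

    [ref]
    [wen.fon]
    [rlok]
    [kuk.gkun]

[ref] — violates constraint 1: syllable 1 coda contains /f/, which is not a licensed coda consonant → phonotactically illegal
[wen.fon] — σ1 onset /w/, coda /n/ ok; σ2 onset /f/, coda /n/ ok → phonotactically legal
[rlok] — violates constraint 2: syllable 1 onset /rl/: /r/ (liquid, 4) → /l/ (liquid, 4) does not rise → phonotactically illegal
[kuk.gkun] — violates constraint 2: syllable 2 onset /gk/: /g/ (stop, 1) → /k/ (stop, 1) does not rise → phonotactically illegal

[wen.fon]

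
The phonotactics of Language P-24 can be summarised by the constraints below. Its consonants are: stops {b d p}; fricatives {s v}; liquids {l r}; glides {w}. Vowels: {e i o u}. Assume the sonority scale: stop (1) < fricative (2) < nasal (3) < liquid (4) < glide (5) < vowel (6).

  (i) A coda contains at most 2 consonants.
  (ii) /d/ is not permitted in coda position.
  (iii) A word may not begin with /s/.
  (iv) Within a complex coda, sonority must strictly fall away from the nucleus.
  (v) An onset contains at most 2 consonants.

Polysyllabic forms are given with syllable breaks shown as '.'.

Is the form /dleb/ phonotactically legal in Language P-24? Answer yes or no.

/dleb/ — σ1 onset /dl/ (2C), coda /b/ ok → phonotactically legal

yes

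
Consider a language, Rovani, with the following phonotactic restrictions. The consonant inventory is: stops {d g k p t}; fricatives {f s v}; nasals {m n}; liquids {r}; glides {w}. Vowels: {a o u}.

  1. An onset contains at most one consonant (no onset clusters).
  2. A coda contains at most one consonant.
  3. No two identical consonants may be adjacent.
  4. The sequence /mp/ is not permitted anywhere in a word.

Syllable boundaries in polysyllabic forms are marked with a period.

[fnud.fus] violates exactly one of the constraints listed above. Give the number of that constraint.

[fnud.fus]: syllable 1 onset /fn/ has 2 consonants (> 1).
This is a violation of constraint 1: "An onset contains at most one consonant (no onset clusters)."
The remaining constraints (2, 3, 4) are satisfied.

1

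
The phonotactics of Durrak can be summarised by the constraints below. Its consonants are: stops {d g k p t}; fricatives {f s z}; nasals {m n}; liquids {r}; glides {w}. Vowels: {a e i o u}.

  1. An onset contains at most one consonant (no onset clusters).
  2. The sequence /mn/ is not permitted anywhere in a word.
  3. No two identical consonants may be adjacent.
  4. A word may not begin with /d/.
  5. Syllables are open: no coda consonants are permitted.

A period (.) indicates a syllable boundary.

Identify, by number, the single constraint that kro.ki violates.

kro.ki: syllable 1 onset /kr/ has 2 consonants (> 1).
This is a violation of constraint 1: "An onset contains at most one consonant (no onset clusters)."
The remaining constraints (2, 3, 4, 5) are satisfied.

1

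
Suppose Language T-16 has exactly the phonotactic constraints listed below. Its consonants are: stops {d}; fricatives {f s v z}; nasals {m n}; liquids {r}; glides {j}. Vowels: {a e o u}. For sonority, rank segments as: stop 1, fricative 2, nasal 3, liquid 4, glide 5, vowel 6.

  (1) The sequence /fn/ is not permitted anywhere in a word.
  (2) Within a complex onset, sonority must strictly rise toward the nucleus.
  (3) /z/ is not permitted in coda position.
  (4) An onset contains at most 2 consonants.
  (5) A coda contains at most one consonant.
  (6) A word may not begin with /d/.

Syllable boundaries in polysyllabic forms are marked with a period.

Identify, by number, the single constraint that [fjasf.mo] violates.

[fjasf.mo]: syllable 1 coda /sf/ has 2 consonants (> 1).
This is a violation of constraint 5: "A coda contains at most one consonant."
The remaining constraints (1, 2, 3, 4, 6) are satisfied.

5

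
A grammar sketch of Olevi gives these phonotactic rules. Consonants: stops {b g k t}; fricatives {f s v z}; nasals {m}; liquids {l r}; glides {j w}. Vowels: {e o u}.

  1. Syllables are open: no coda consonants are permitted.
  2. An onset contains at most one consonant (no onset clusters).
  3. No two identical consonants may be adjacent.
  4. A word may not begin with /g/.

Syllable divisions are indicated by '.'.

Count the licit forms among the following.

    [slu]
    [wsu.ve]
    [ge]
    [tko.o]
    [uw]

0

[slu] — violates constraint 2: syllable 1 onset /sl/ has 2 consonants (> 1) → illicit
[wsu.ve] — violates constraint 2: syllable 1 onset /ws/ has 2 consonants (> 1) → illicit
[ge] — violates constraint 4: word begins with /g/ → illicit
[tko.o] — violates constraint 2: syllable 1 onset /tk/ has 2 consonants (> 1) → illicit
[uw] — violates constraint 1: syllable 1 coda /w/ has 1 consonant (> 0) → illicit
No form is licit → 0.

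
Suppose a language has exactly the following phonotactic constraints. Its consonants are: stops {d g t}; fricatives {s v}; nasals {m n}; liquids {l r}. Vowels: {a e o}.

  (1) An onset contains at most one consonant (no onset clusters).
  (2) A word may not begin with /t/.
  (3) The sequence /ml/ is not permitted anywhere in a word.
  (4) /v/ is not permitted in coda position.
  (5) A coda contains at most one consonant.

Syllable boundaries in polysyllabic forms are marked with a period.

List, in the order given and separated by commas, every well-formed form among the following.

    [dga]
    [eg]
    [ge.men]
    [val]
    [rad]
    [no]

[dga] — violates constraint 1: syllable 1 onset /dg/ has 2 consonants (> 1) → ill-formed
[eg] — σ1 onset /∅/, coda /g/ ok → well-formed
[ge.men] — σ1 onset /g/, coda /∅/ ok; σ2 onset /m/, coda /n/ ok → well-formed
[val] — σ1 onset /v/, coda /l/ ok → well-formed
[rad] — σ1 onset /r/, coda /d/ ok → well-formed
[no] — σ1 onset /n/, coda /∅/ ok → well-formed

[eg], [ge.men], [val], [rad], [no]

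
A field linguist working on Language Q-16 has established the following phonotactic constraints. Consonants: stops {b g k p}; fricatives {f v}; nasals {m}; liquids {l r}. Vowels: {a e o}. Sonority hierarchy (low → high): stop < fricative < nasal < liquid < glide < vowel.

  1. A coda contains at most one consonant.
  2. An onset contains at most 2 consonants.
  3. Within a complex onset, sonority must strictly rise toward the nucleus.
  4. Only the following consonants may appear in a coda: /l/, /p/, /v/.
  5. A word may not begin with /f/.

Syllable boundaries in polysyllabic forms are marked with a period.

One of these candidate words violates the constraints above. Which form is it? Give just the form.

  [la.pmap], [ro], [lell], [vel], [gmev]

[la.pmap] — σ1 onset /l/, coda /∅/ ok; σ2 onset /pm/ (1→3 rises), coda /p/ ok → permitted
[ro] — σ1 onset /r/, coda /∅/ ok → permitted
[lell] — violates constraint 1: syllable 1 coda /ll/ has 2 consonants (> 1) → not permitted
[vel] — σ1 onset /v/, coda /l/ ok → permitted
[gmev] — σ1 onset /gm/ (1→3 rises), coda /v/ ok → permitted

[lell]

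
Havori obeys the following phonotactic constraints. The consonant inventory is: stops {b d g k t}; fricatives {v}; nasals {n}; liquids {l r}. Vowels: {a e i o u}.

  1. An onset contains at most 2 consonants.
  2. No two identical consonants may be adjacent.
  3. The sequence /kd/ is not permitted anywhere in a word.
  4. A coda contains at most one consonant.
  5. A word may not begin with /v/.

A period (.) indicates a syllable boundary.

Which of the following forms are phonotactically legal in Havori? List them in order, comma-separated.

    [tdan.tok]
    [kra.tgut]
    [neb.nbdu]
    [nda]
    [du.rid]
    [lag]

[tdan.tok] — σ1 onset /td/ (2C), coda /n/ ok; σ2 onset /t/, coda /k/ ok → phonotactically legal
[kra.tgut] — σ1 onset /kr/ (2C), coda /∅/ ok; σ2 onset /tg/ (2C), coda /t/ ok → phonotactically legal
[neb.nbdu] — violates constraint 1: syllable 2 onset /nbd/ has 3 consonants (> 2) → phonotactically illegal
[nda] — σ1 onset /nd/ (2C), coda /∅/ ok → phonotactically legal
[du.rid] — σ1 onset /d/, coda /∅/ ok; σ2 onset /r/, coda /d/ ok → phonotactically legal
[lag] — σ1 onset /l/, coda /g/ ok → phonotactically legal

[tdan.tok], [kra.tgut], [nda], [du.rid], [lag]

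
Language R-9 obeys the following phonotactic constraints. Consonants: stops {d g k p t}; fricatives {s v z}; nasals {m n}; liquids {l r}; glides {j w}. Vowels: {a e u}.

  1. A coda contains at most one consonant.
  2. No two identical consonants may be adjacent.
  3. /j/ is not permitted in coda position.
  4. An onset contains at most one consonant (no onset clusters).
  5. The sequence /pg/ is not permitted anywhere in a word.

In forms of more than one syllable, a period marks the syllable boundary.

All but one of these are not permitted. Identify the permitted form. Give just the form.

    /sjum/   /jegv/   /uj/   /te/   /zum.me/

/sjum/ — violates constraint 4: syllable 1 onset /sj/ has 2 consonants (> 1) → not permitted
/jegv/ — violates constraint 1: syllable 1 coda /gv/ has 2 consonants (> 1) → not permitted
/uj/ — violates constraint 3: syllable 1 coda contains /j/ → not permitted
/te/ — σ1 onset /t/, coda /∅/ ok → permitted
/zum.me/ — violates constraint 2: adjacent identical consonants /mm/ → not permitted

/te/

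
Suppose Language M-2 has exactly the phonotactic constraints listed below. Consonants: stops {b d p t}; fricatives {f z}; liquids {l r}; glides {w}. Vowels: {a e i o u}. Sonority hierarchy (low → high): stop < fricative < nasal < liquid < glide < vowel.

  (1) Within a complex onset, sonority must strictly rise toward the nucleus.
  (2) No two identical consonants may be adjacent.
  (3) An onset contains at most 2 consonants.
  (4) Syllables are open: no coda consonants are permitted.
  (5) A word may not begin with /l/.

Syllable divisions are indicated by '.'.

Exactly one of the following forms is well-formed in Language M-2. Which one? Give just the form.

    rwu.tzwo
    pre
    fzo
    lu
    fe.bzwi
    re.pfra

pre

rwu.tzwo — violates constraint 3: syllable 2 onset /tzw/ has 3 consonants (> 2) → ill-formed
pre — σ1 onset /pr/ (1→4 rises), coda /∅/ ok → well-formed
fzo — violates constraint 1: syllable 1 onset /fz/: /f/ (fricative, 2) → /z/ (fricative, 2) does not rise → ill-formed
lu — violates constraint 5: word begins with /l/ → ill-formed
fe.bzwi — violates constraint 3: syllable 2 onset /bzw/ has 3 consonants (> 2) → ill-formed
re.pfra — violates constraint 3: syllable 2 onset /pfr/ has 3 consonants (> 2) → ill-formed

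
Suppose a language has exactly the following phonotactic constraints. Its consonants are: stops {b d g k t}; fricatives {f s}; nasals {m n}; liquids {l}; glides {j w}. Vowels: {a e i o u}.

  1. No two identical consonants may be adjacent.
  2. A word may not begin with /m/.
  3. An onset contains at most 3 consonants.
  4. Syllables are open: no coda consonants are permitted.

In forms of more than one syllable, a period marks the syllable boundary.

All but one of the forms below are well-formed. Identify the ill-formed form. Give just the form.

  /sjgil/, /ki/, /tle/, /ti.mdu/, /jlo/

/sjgil/ — violates constraint 4: syllable 1 coda /l/ has 1 consonant (> 0) → ill-formed
/ki/ — σ1 onset /k/, coda /∅/ ok → well-formed
/tle/ — σ1 onset /tl/ (2C), coda /∅/ ok → well-formed
/ti.mdu/ — σ1 onset /t/, coda /∅/ ok; σ2 onset /md/ (2C), coda /∅/ ok → well-formed
/jlo/ — σ1 onset /jl/ (2C), coda /∅/ ok → well-formed

/sjgil/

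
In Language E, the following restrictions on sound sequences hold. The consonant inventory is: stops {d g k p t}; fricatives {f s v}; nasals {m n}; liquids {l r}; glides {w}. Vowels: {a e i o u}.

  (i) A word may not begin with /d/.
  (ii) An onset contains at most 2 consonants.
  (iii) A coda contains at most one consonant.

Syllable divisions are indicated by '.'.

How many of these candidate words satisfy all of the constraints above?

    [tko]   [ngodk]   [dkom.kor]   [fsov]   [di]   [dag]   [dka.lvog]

[tko] — σ1 onset /tk/ (2C), coda /∅/ ok → well-formed
[ngodk] — violates constraint (iii): syllable 1 coda /dk/ has 2 consonants (> 1) → ill-formed
[dkom.kor] — violates constraint (i): word begins with /d/ → ill-formed
[fsov] — σ1 onset /fs/ (2C), coda /v/ ok → well-formed
[di] — violates constraint (i): word begins with /d/ → ill-formed
[dag] — violates constraint (i): word begins with /d/ → ill-formed
[dka.lvog] — violates constraint (i): word begins with /d/ → ill-formed
Well-formed: [tko], [fsov] → 2.

2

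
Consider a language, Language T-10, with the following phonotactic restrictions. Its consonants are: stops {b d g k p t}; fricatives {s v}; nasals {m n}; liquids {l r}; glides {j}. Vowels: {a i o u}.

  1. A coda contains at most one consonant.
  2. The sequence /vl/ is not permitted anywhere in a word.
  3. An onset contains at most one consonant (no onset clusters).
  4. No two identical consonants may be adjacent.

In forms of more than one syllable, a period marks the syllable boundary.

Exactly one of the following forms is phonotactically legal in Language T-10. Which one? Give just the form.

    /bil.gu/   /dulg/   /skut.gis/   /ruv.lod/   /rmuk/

/bil.gu/ — σ1 onset /b/, coda /l/ ok; σ2 onset /g/, coda /∅/ ok → phonotactically legal
/dulg/ — violates constraint 1: syllable 1 coda /lg/ has 2 consonants (> 1) → phonotactically illegal
/skut.gis/ — violates constraint 3: syllable 1 onset /sk/ has 2 consonants (> 1) → phonotactically illegal
/ruv.lod/ — violates constraint 2: contains banned sequence /vl/ → phonotactically illegal
/rmuk/ — violates constraint 3: syllable 1 onset /rm/ has 2 consonants (> 1) → phonotactically illegal

/bil.gu/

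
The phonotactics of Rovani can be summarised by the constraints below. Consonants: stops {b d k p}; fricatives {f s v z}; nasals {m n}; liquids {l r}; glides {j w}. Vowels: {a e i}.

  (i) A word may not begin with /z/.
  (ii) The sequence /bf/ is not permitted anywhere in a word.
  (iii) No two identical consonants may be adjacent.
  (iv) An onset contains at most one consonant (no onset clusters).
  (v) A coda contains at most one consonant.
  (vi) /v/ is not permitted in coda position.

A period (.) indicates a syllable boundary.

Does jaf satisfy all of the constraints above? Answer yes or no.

yes

jaf — σ1 onset /j/, coda /f/ ok → well-formed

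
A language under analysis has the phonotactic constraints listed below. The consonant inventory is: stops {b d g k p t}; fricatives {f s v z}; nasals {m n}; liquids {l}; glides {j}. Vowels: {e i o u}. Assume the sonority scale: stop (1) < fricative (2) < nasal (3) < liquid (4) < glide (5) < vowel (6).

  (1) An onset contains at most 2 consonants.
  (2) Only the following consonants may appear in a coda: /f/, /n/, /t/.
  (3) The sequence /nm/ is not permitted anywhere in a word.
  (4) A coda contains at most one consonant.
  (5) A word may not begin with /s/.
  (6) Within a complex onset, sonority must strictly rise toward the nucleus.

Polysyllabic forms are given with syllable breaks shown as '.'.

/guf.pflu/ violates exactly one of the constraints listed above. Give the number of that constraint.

1

/guf.pflu/: syllable 2 onset /pfl/ has 3 consonants (> 2).
This is a violation of constraint 1: "An onset contains at most 2 consonants."
The remaining constraints (2, 3, 4, 5, 6) are satisfied.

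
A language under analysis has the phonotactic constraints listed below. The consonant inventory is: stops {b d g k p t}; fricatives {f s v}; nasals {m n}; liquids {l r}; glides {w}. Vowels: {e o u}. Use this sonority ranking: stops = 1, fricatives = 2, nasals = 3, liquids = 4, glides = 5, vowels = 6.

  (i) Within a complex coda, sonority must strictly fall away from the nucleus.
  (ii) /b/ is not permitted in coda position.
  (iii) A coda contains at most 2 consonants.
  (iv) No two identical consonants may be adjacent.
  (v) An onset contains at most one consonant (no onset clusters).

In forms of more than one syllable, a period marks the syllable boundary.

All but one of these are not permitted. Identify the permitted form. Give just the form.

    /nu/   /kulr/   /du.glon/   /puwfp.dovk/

/nu/

/nu/ — σ1 onset /n/, coda /∅/ ok → permitted
/kulr/ — violates constraint (i): syllable 1 coda /lr/: /l/ (liquid, 4) → /r/ (liquid, 4) does not fall → not permitted
/du.glon/ — violates constraint (v): syllable 2 onset /gl/ has 2 consonants (> 1) → not permitted
/puwfp.dovk/ — violates constraint (iii): syllable 1 coda /wfp/ has 3 consonants (> 2) → not permitted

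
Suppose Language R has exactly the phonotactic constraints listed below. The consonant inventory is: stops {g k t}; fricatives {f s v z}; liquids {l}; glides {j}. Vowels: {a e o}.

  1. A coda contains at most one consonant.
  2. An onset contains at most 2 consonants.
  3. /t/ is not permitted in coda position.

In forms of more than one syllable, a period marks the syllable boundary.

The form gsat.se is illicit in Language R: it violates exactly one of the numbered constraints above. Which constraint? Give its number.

gsat.se: syllable 1 coda contains /t/.
This is a violation of constraint 3: "/t/ is not permitted in coda position."
The remaining constraints (1, 2) are satisfied.

3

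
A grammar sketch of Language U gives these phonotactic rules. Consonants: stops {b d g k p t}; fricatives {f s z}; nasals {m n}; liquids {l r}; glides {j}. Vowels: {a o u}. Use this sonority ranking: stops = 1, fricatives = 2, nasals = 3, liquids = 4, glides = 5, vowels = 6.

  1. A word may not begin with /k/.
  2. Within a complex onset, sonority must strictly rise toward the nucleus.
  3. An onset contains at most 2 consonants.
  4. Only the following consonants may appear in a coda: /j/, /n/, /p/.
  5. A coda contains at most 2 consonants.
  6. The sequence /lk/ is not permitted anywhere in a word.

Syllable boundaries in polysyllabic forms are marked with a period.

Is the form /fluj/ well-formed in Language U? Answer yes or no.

yes

/fluj/ — σ1 onset /fl/ (2→4 rises), coda /j/ ok → well-formed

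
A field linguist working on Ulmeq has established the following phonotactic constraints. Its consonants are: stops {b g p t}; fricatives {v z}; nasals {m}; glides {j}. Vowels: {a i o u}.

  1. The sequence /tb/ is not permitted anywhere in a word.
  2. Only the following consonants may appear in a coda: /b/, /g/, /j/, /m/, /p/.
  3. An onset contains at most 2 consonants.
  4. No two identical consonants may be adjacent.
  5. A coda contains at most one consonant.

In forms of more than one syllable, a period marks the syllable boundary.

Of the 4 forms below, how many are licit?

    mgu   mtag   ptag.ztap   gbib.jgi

4

mgu — σ1 onset /mg/ (2C), coda /∅/ ok → licit
mtag — σ1 onset /mt/ (2C), coda /g/ ok → licit
ptag.ztap — σ1 onset /pt/ (2C), coda /g/ ok; σ2 onset /zt/ (2C), coda /p/ ok → licit
gbib.jgi — σ1 onset /gb/ (2C), coda /b/ ok; σ2 onset /jg/ (2C), coda /∅/ ok → licit
Licit: mgu, mtag, ptag.ztap, gbib.jgi → 4.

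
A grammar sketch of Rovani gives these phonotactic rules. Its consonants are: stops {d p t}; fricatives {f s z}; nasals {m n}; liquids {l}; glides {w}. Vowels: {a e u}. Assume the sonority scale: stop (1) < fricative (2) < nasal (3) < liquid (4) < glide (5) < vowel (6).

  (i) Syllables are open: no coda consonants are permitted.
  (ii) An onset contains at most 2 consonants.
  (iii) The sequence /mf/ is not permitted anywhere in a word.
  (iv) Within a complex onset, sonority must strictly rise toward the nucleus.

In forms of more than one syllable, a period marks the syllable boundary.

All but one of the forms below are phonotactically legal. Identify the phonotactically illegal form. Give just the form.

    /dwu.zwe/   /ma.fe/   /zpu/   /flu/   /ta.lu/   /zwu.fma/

/dwu.zwe/ — σ1 onset /dw/ (1→5 rises), coda /∅/ ok; σ2 onset /zw/ (2→5 rises), coda /∅/ ok → phonotactically legal
/ma.fe/ — σ1 onset /m/, coda /∅/ ok; σ2 onset /f/, coda /∅/ ok → phonotactically legal
/zpu/ — violates constraint (iv): syllable 1 onset /zp/: /z/ (fricative, 2) → /p/ (stop, 1) does not rise → phonotactically illegal
/flu/ — σ1 onset /fl/ (2→4 rises), coda /∅/ ok → phonotactically legal
/ta.lu/ — σ1 onset /t/, coda /∅/ ok; σ2 onset /l/, coda /∅/ ok → phonotactically legal
/zwu.fma/ — σ1 onset /zw/ (2→5 rises), coda /∅/ ok; σ2 onset /fm/ (2→3 rises), coda /∅/ ok → phonotactically legal

/zpu/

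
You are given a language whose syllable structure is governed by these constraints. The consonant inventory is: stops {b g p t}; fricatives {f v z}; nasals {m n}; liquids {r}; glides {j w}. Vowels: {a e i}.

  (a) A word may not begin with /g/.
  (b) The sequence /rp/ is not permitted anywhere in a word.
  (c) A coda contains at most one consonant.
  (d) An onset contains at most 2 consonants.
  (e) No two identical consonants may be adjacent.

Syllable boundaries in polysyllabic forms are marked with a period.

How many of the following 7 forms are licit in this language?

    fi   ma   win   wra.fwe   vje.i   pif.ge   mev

7

fi — σ1 onset /f/, coda /∅/ ok → licit
ma — σ1 onset /m/, coda /∅/ ok → licit
win — σ1 onset /w/, coda /n/ ok → licit
wra.fwe — σ1 onset /wr/ (2C), coda /∅/ ok; σ2 onset /fw/ (2C), coda /∅/ ok → licit
vje.i — σ1 onset /vj/ (2C), coda /∅/ ok; σ2 onset /∅/, coda /∅/ ok → licit
pif.ge — σ1 onset /p/, coda /f/ ok; σ2 onset /g/, coda /∅/ ok → licit
mev — σ1 onset /m/, coda /v/ ok → licit
Licit: fi, ma, win, wra.fwe, vje.i, pif.ge, mev → 7.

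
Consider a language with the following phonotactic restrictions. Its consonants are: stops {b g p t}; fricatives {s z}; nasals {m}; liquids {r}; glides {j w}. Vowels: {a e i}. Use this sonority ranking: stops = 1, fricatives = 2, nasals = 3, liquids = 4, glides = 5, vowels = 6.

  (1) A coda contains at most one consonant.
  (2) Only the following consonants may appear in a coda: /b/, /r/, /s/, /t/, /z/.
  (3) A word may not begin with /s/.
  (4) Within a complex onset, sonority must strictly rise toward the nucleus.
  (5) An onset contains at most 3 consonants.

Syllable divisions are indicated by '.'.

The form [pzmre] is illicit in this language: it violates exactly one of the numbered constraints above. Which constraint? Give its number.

[pzmre]: syllable 1 onset /pzmr/ has 4 consonants (> 3).
This is a violation of constraint 5: "An onset contains at most 3 consonants."
The remaining constraints (1, 2, 3, 4) are satisfied.

5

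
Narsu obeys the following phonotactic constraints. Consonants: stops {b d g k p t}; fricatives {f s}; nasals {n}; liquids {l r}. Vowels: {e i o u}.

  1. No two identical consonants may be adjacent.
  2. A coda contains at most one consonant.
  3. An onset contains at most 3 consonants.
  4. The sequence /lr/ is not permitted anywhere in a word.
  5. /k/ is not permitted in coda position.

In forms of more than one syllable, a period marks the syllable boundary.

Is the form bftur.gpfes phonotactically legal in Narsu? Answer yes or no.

yes

bftur.gpfes — σ1 onset /bft/ (3C), coda /r/ ok; σ2 onset /gpf/ (3C), coda /s/ ok → phonotactically legal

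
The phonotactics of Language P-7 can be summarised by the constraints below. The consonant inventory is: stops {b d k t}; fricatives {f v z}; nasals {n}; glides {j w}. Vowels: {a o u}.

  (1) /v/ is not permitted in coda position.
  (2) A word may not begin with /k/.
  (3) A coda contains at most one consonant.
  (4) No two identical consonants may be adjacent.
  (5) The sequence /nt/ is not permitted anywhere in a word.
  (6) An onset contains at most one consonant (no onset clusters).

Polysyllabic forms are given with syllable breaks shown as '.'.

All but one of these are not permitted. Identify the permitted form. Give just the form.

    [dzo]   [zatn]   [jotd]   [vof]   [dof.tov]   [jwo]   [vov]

[vof]

[dzo] — violates constraint 6: syllable 1 onset /dz/ has 2 consonants (> 1) → not permitted
[zatn] — violates constraint 3: syllable 1 coda /tn/ has 2 consonants (> 1) → not permitted
[jotd] — violates constraint 3: syllable 1 coda /td/ has 2 consonants (> 1) → not permitted
[vof] — σ1 onset /v/, coda /f/ ok → permitted
[dof.tov] — violates constraint 1: syllable 2 coda contains /v/ → not permitted
[jwo] — violates constraint 6: syllable 1 onset /jw/ has 2 consonants (> 1) → not permitted
[vov] — violates constraint 1: syllable 1 coda contains /v/ → not permitted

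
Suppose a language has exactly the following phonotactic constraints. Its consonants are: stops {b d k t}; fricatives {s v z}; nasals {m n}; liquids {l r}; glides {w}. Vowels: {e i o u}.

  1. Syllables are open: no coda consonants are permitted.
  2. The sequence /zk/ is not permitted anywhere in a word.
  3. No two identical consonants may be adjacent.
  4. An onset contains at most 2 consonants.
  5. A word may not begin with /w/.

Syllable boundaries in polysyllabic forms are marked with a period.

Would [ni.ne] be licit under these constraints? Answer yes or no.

yes

[ni.ne] — σ1 onset /n/, coda /∅/ ok; σ2 onset /n/, coda /∅/ ok → licit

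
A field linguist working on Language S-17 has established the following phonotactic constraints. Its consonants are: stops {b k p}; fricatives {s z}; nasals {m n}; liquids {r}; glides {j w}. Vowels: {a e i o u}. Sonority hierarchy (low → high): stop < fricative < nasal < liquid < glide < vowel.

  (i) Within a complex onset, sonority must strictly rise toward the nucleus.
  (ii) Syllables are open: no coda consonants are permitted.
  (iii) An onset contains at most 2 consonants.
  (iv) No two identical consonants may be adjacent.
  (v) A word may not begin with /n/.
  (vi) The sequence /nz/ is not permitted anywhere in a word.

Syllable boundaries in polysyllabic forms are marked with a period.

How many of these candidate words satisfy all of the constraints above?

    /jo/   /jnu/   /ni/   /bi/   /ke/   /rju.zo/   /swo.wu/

/jo/ — σ1 onset /j/, coda /∅/ ok → well-formed
/jnu/ — violates constraint (i): syllable 1 onset /jn/: /j/ (glide, 5) → /n/ (nasal, 3) does not rise → ill-formed
/ni/ — violates constraint (v): word begins with /n/ → ill-formed
/bi/ — σ1 onset /b/, coda /∅/ ok → well-formed
/ke/ — σ1 onset /k/, coda /∅/ ok → well-formed
/rju.zo/ — σ1 onset /rj/ (4→5 rises), coda /∅/ ok; σ2 onset /z/, coda /∅/ ok → well-formed
/swo.wu/ — σ1 onset /sw/ (2→5 rises), coda /∅/ ok; σ2 onset /w/, coda /∅/ ok → well-formed
Well-formed: /jo/, /bi/, /ke/, /rju.zo/, /swo.wu/ → 5.

5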